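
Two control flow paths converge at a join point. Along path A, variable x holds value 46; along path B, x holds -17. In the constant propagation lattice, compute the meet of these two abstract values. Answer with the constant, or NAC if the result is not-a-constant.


Meet operation: if both paths give the same constant, result is that constant; if they differ, result is NAC (not-a-constant).
Path A: 46, Path B: -17 -> differ
Result: not-a-constant -> NAC

NAC


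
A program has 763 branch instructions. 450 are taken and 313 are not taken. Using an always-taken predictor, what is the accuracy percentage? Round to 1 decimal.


Predictor: always-taken
Correct predictions = 450
Accuracy = 450 / 763 * 100 = 59.0%

59.0


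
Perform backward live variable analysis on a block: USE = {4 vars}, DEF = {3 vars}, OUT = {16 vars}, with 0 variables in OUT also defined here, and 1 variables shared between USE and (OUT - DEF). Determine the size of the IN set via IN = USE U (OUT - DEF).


OUT - DEF: 16 - 0 = 16
|IN| = |USE| + |OUT - DEF| - |USE ∩ (OUT - DEF)| = 4 + 16 - 1 = 19

19


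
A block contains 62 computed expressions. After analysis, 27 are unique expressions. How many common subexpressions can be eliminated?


CSE count = total expressions - unique expressions
= 62 - 27 = 35

35


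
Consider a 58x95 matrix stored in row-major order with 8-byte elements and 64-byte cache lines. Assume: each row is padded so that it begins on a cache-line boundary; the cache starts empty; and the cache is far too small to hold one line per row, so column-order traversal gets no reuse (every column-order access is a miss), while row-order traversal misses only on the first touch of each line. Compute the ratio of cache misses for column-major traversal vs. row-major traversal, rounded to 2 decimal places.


Each row occupies 95 * 8 = 760 bytes and starts on a line boundary, so it spans ceil(760 / 64) = 12 cache lines.
Row-major traversal misses (one per line touched): 58 * ceil(95 * 8 / 64) = 696
Column-major traversal misses (no reuse, every access misses): 58 * 95 = 5510
Ratio = 5510 / 696 = 7.92

7.92


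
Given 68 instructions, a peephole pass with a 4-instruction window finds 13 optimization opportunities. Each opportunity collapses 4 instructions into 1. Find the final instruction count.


Each match removes 3 instructions.
Total removed = 13 * 3 = 39
Remaining = 68 - 39 = 29

29


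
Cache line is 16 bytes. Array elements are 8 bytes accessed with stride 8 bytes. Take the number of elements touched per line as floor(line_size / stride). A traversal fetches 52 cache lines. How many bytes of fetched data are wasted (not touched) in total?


Elements per line = floor(16 / 8) = 2
Bytes used per line = 2 * 8 = 16
Wasted per line = 16 - 16 = 0
Total wasted = 0 * 52 = 0

0


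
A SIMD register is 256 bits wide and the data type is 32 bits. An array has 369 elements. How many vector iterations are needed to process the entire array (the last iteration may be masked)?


Width = 256 / 32 = 8 elements per vector op
Iterations = ceil(369 / 8) = 47

47


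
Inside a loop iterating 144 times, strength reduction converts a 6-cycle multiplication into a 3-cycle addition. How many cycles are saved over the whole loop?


Per-iteration saving = 6 - 3 = 3
Total saved = 144 * 3 = 432

432


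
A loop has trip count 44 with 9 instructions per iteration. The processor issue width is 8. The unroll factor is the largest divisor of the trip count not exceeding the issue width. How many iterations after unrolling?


Largest divisor of 44 <= 8 is 4
New iterations = 44 / 4 = 11

11


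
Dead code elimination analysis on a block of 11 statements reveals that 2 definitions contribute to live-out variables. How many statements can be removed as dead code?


Dead code = total statements - live definitions
= 11 - 2 = 9

9


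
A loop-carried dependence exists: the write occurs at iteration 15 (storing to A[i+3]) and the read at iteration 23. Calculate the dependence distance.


Distance = read iteration - write iteration
= 23 - 15 = 8

8


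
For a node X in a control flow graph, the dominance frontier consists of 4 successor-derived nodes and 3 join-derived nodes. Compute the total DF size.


DF(X) = direct successor contributions + join point contributions
= 4 + 3 = 7

7


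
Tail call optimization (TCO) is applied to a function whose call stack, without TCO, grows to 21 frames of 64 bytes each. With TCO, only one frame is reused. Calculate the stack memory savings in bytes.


Without TCO: 21 * 64 = 1344 bytes
With TCO: reuse 1 frame = 64 bytes
Savings = 1344 - 64 = 1280

1280


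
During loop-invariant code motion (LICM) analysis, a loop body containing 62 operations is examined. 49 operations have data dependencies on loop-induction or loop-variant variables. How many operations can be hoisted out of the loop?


Invariant candidates = total - loop-dependent
= 62 - 49 = 13

13


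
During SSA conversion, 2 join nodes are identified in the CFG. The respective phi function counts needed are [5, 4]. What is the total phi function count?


Total phi functions = sum of phi functions at each join node
= 5 + 4 = 9

9


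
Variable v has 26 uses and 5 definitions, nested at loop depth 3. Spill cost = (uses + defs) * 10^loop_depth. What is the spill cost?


uses + defs = 26 + 5 = 31
10^3 = 1000
Spill cost = 31 * 1000 = 31000

31000


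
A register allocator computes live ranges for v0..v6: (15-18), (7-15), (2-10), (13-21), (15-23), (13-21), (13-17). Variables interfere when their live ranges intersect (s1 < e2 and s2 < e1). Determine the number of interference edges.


Check all pairs for overlapping intervals.
Two intervals (s1,e1) and (s2,e2) overlap if s1 < e2 and s2 < e1.
v0 (15-18) vs v1..v6: overlaps v3, v4, v5, v6 -> 4
v1 (7-15) vs v2..v6: overlaps v2, v3, v5, v6 -> 4
v2 (2-10) vs v3..v6: overlaps none -> 0
v3 (13-21) vs v4..v6: overlaps v4, v5, v6 -> 3
v4 (15-23) vs v5..v6: overlaps v5, v6 -> 2
v5 (13-21) vs v6: overlaps v6 -> 1
Total overlapping pairs = 4 + 4 + 0 + 3 + 2 + 1 = 14

14


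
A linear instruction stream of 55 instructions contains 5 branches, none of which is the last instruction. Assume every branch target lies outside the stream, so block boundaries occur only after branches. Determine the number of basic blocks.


With no in-sequence branch targets, the leaders are the first instruction plus the instruction after each branch.
Number of basic blocks = branches + 1
= 5 + 1 = 6

6


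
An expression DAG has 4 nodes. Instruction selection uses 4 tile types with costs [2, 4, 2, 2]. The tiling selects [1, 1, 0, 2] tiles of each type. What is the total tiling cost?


Total cost = sum(count_i * cost_i)
= 1*2 + 1*4 + 0*2 + 2*2
= 10

10


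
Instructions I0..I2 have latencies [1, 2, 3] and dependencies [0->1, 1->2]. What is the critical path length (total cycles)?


Compute longest path through dependency graph: dist(Ik) = max over predecessors of dist + latency(Ik).
dist(I0) = latency 1 = 1
dist(I1) = dist(I0) + 2 = 1 + 2 = 3
dist(I2) = dist(I1) + 3 = 3 + 3 = 6
Critical path = max dist = 6

6


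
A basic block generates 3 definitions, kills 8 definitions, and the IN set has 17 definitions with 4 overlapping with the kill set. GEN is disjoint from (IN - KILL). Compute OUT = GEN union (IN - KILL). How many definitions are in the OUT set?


IN - KILL: 17 - 4 = 13 surviving definitions
OUT = GEN + surviving = 3 + 13 = 16

16


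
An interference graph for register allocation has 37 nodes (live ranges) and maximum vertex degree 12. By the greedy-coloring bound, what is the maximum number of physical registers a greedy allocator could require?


Greedy coloring never needs more than (max_degree + 1) colors: when coloring a vertex, at most max_degree neighbors are already colored.
Upper bound = 12 + 1 = 13

13


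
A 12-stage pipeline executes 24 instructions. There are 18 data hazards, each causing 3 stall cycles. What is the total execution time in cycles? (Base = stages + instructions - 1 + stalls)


Base cycles = 12 + 24 - 1 = 35
Total stalls = 18 * 3 = 54
Total = 35 + 54 = 89

89


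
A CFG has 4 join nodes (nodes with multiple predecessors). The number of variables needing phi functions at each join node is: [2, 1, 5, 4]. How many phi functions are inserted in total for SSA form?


Total phi functions = sum of phi functions at each join node
= 2 + 1 + 5 + 4 = 12

12


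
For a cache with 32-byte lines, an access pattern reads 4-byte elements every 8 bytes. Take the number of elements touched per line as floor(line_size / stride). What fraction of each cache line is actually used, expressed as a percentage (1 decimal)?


Elements per cache line = floor(32 / 8) = 4
Bytes used = 4 * 4 = 16
Utilization = 16 / 32 * 100 = 50.0%

50.0


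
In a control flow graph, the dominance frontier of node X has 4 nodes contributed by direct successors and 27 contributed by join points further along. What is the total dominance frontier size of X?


DF(X) = direct successor contributions + join point contributions
= 4 + 27 = 31

31


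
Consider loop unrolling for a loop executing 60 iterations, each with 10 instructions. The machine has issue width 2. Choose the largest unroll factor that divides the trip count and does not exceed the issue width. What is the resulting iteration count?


Largest divisor of 60 <= 2 is 2
New iterations = 60 / 2 = 30

30


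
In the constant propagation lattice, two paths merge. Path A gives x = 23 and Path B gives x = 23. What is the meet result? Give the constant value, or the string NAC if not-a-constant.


Meet operation: if both paths give the same constant, result is that constant; if they differ, result is NAC (not-a-constant).
Path A: 23, Path B: 23 -> equal
Result: constant -> 23

23


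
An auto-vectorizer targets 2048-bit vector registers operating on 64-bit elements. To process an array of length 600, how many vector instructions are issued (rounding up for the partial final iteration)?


Width = 2048 / 64 = 32 elements per vector op
Iterations = ceil(600 / 32) = 19

19


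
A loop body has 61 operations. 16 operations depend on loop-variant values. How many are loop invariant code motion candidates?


Invariant candidates = total - loop-dependent
= 61 - 16 = 45

45


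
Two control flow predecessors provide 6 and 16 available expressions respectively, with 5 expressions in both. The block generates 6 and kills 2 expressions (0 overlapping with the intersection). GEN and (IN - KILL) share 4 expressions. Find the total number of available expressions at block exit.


IN = intersection of predecessors = 5
IN - KILL = 5 - 0 = 5
|OUT| = |GEN| + |IN - KILL| - |GEN ∩ (IN - KILL)| = 6 + 5 - 4 = 7

7


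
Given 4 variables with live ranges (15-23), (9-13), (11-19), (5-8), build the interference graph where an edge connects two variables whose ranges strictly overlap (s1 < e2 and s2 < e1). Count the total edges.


Check all pairs for overlapping intervals.
Two intervals (s1,e1) and (s2,e2) overlap if s1 < e2 and s2 < e1.
v0 (15-23) vs v1..v3: overlaps v2 -> 1
v1 (9-13) vs v2..v3: overlaps v2 -> 1
v2 (11-19) vs v3: overlaps none -> 0
Total overlapping pairs = 1 + 1 + 0 = 2

2


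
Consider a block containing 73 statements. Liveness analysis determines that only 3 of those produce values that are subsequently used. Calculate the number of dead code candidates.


Dead code = total statements - live definitions
= 73 - 3 = 70

70


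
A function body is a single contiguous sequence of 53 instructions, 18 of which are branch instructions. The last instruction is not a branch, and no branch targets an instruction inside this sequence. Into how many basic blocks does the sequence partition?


With no in-sequence branch targets, the leaders are the first instruction plus the instruction after each branch.
Number of basic blocks = branches + 1
= 18 + 1 = 19

19


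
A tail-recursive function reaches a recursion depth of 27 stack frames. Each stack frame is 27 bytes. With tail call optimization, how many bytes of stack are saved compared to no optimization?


Without TCO: 27 * 27 = 729 bytes
With TCO: reuse 1 frame = 27 bytes
Savings = 729 - 27 = 702

702


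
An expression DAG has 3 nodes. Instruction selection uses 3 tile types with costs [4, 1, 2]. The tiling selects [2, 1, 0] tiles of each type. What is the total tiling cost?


Total cost = sum(count_i * cost_i)
= 2*4 + 1*1 + 0*2
= 9

9


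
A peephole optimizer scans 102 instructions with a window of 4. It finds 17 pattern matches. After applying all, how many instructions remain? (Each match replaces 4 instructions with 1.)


Each match removes 3 instructions.
Total removed = 17 * 3 = 51
Remaining = 102 - 51 = 51

51


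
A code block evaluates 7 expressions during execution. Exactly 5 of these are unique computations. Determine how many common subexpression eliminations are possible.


CSE count = total expressions - unique expressions
= 7 - 5 = 2

2


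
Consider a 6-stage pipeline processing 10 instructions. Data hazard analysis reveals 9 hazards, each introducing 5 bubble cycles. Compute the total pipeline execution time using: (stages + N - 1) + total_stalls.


Base cycles = 6 + 10 - 1 = 15
Total stalls = 9 * 5 = 45
Total = 15 + 45 = 60

60


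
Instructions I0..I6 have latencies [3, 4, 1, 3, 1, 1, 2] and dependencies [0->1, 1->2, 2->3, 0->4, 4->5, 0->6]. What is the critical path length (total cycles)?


Compute longest path through dependency graph: dist(Ik) = max over predecessors of dist + latency(Ik).
dist(I0) = latency 3 = 3
dist(I1) = dist(I0) + 4 = 3 + 4 = 7
dist(I2) = dist(I1) + 1 = 7 + 1 = 8
dist(I3) = dist(I2) + 3 = 8 + 3 = 11
dist(I4) = dist(I0) + 1 = 3 + 1 = 4
dist(I5) = dist(I4) + 1 = 4 + 1 = 5
dist(I6) = dist(I0) + 2 = 3 + 2 = 5
Critical path = max dist = 11

11


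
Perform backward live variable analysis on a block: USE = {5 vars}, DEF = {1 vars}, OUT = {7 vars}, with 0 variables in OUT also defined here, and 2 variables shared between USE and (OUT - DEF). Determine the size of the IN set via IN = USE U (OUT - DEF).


OUT - DEF: 7 - 0 = 7
|IN| = |USE| + |OUT - DEF| - |USE ∩ (OUT - DEF)| = 5 + 7 - 2 = 10

10


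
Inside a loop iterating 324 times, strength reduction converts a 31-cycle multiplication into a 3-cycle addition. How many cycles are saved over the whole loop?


Per-iteration saving = 31 - 3 = 28
Total saved = 324 * 28 = 9072

9072


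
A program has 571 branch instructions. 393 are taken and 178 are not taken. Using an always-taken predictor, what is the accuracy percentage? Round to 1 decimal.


Predictor: always-taken
Correct predictions = 393
Accuracy = 393 / 571 * 100 = 68.8%

68.8


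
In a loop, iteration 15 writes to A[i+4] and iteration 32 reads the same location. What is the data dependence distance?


Distance = read iteration - write iteration
= 32 - 15 = 17

17


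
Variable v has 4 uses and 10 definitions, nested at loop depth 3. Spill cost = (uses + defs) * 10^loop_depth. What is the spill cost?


uses + defs = 4 + 10 = 14
10^3 = 1000
Spill cost = 14 * 1000 = 14000

14000


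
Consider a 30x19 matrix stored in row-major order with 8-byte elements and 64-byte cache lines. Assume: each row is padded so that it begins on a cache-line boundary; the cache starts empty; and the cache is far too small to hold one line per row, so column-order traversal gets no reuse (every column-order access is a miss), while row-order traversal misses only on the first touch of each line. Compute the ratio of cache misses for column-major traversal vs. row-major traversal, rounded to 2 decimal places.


Each row occupies 19 * 8 = 152 bytes and starts on a line boundary, so it spans ceil(152 / 64) = 3 cache lines.
Row-major traversal misses (one per line touched): 30 * ceil(19 * 8 / 64) = 90
Column-major traversal misses (no reuse, every access misses): 30 * 19 = 570
Ratio = 570 / 90 = 6.33

6.33


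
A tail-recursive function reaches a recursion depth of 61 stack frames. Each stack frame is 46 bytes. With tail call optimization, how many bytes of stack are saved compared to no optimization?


Without TCO: 61 * 46 = 2806 bytes
With TCO: reuse 1 frame = 46 bytes
Savings = 2806 - 46 = 2760

2760


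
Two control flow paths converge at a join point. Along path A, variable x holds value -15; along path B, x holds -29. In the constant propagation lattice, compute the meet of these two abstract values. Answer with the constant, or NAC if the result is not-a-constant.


Meet operation: if both paths give the same constant, result is that constant; if they differ, result is NAC (not-a-constant).
Path A: -15, Path B: -29 -> differ
Result: not-a-constant -> NAC

NAC


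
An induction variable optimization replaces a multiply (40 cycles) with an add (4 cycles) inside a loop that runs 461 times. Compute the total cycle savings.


Per-iteration saving = 40 - 4 = 36
Total saved = 461 * 36 = 16596

16596


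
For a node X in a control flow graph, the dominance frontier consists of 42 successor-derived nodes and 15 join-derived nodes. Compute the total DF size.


DF(X) = direct successor contributions + join point contributions
= 42 + 15 = 57

57


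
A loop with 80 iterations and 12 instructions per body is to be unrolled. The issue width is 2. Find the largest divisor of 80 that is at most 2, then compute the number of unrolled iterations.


Largest divisor of 80 <= 2 is 2
New iterations = 80 / 2 = 40

40


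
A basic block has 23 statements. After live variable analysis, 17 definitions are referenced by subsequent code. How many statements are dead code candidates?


Dead code = total statements - live definitions
= 23 - 17 = 6

6


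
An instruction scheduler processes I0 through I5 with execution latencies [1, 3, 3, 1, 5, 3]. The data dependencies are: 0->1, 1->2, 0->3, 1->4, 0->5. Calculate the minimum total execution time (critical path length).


Compute longest path through dependency graph: dist(Ik) = max over predecessors of dist + latency(Ik).
dist(I0) = latency 1 = 1
dist(I1) = dist(I0) + 3 = 1 + 3 = 4
dist(I2) = dist(I1) + 3 = 4 + 3 = 7
dist(I3) = dist(I0) + 1 = 1 + 1 = 2
dist(I4) = dist(I1) + 5 = 4 + 5 = 9
dist(I5) = dist(I0) + 3 = 1 + 3 = 4
Critical path = max dist = 9

9


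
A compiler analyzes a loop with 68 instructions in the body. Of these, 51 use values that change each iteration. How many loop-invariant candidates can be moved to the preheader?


Invariant candidates = total - loop-dependent
= 68 - 51 = 17

17


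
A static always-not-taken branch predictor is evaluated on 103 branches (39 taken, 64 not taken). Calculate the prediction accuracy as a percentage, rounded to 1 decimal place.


Predictor: always-not-taken
Correct predictions = 64
Accuracy = 64 / 103 * 100 = 62.1%

62.1


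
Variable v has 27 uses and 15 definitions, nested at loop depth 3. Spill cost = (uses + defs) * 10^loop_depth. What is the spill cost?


uses + defs = 27 + 15 = 42
10^3 = 1000
Spill cost = 42 * 1000 = 42000

42000


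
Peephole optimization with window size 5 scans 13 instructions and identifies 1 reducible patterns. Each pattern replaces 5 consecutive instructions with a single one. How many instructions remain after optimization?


Each match removes 4 instructions.
Total removed = 1 * 4 = 4
Remaining = 13 - 4 = 9

9


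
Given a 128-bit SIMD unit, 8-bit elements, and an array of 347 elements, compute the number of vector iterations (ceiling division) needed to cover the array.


Width = 128 / 8 = 16 elements per vector op
Iterations = ceil(347 / 16) = 22

22


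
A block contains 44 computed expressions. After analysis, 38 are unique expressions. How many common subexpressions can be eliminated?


CSE count = total expressions - unique expressions
= 44 - 38 = 6

6


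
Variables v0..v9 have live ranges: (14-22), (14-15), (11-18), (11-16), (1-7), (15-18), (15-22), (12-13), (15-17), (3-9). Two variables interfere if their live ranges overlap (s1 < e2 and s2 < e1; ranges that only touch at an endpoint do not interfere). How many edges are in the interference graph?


Check all pairs for overlapping intervals.
Two intervals (s1,e1) and (s2,e2) overlap if s1 < e2 and s2 < e1.
v0 (14-22) vs v1..v9: overlaps v1, v2, v3, v5, v6, v8 -> 6
v1 (14-15) vs v2..v9: overlaps v2, v3 -> 2
v2 (11-18) vs v3..v9: overlaps v3, v5, v6, v7, v8 -> 5
v3 (11-16) vs v4..v9: overlaps v5, v6, v7, v8 -> 4
v4 (1-7) vs v5..v9: overlaps v9 -> 1
v5 (15-18) vs v6..v9: overlaps v6, v8 -> 2
v6 (15-22) vs v7..v9: overlaps v8 -> 1
v7 (12-13) vs v8..v9: overlaps none -> 0
v8 (15-17) vs v9: overlaps none -> 0
Total overlapping pairs = 6 + 2 + 5 + 4 + 1 + 2 + 1 + 0 + 0 = 21

21


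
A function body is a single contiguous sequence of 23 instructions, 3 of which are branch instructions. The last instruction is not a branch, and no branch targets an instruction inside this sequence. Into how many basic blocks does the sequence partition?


With no in-sequence branch targets, the leaders are the first instruction plus the instruction after each branch.
Number of basic blocks = branches + 1
= 3 + 1 = 4

4


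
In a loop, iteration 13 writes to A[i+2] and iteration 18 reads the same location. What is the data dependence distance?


Distance = read iteration - write iteration
= 18 - 13 = 5

5


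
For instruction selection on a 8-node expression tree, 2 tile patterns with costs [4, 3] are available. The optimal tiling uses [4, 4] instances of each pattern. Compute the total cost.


Total cost = sum(count_i * cost_i)
= 4*4 + 4*3
= 28

28


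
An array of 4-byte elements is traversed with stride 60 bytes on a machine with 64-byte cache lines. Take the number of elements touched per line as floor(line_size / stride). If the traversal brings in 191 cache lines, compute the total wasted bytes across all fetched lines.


Elements per line = floor(64 / 60) = 1
Bytes used per line = 1 * 4 = 4
Wasted per line = 64 - 4 = 60
Total wasted = 60 * 191 = 11460

11460


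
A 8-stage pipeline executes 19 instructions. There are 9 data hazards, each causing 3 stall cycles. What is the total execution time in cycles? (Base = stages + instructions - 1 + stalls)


Base cycles = 8 + 19 - 1 = 26
Total stalls = 9 * 3 = 27
Total = 26 + 27 = 53

53


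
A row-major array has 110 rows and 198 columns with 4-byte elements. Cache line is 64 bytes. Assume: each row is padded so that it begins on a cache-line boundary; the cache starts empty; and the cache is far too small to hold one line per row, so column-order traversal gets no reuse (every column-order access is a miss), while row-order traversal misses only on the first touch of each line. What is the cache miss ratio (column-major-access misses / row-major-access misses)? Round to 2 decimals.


Each row occupies 198 * 4 = 792 bytes and starts on a line boundary, so it spans ceil(792 / 64) = 13 cache lines.
Row-major traversal misses (one per line touched): 110 * ceil(198 * 4 / 64) = 1430
Column-major traversal misses (no reuse, every access misses): 110 * 198 = 21780
Ratio = 21780 / 1430 = 15.23

15.23


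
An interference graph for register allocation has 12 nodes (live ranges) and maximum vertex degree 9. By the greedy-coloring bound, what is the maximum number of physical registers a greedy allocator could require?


Greedy coloring never needs more than (max_degree + 1) colors: when coloring a vertex, at most max_degree neighbors are already colored.
Upper bound = 9 + 1 = 10

10


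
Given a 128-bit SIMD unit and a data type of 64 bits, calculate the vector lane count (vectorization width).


Width = SIMD bits / data type bits
= 128 / 64 = 2

2


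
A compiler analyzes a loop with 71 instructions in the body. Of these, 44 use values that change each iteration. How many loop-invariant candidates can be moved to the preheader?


Invariant candidates = total - loop-dependent
= 71 - 44 = 27

27


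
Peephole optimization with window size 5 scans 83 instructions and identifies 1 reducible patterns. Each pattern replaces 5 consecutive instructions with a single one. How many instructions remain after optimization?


Each match removes 4 instructions.
Total removed = 1 * 4 = 4
Remaining = 83 - 4 = 79

79


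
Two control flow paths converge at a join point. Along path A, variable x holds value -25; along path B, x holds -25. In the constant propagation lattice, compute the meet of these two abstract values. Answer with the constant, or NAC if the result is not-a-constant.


Meet operation: if both paths give the same constant, result is that constant; if they differ, result is NAC (not-a-constant).
Path A: -25, Path B: -25 -> equal
Result: constant -> -25

-25


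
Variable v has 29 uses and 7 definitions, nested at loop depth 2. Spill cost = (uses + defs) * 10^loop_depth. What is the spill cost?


uses + defs = 29 + 7 = 36
10^2 = 100
Spill cost = 36 * 100 = 3600

3600


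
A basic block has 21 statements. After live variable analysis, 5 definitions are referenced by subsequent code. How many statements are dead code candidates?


Dead code = total statements - live definitions
= 21 - 5 = 16

16


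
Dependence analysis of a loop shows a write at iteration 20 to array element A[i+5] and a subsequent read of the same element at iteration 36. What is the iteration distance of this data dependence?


Distance = read iteration - write iteration
= 36 - 20 = 16

16


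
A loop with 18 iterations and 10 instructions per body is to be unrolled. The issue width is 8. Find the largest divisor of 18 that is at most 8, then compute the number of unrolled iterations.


Largest divisor of 18 <= 8 is 6
New iterations = 18 / 6 = 3

3


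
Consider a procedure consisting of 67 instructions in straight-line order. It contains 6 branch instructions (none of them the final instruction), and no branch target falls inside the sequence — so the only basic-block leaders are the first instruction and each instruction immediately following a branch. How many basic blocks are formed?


With no in-sequence branch targets, the leaders are the first instruction plus the instruction after each branch.
Number of basic blocks = branches + 1
= 6 + 1 = 7

7


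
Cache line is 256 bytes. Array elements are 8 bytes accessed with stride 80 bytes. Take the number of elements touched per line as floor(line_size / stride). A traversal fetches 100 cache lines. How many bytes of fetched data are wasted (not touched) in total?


Elements per line = floor(256 / 80) = 3
Bytes used per line = 3 * 8 = 24
Wasted per line = 256 - 24 = 232
Total wasted = 232 * 100 = 23200

23200


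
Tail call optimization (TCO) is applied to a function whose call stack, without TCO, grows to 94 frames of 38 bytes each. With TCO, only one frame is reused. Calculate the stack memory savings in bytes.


Without TCO: 94 * 38 = 3572 bytes
With TCO: reuse 1 frame = 38 bytes
Savings = 3572 - 38 = 3534

3534


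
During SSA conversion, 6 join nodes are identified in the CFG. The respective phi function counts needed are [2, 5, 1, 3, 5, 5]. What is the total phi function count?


Total phi functions = sum of phi functions at each join node
= 2 + 5 + 1 + 3 + 5 + 5 = 21

21


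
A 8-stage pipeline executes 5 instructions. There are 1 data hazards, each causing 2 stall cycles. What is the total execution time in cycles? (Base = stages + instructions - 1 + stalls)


Base cycles = 8 + 5 - 1 = 12
Total stalls = 1 * 2 = 2
Total = 12 + 2 = 14

14


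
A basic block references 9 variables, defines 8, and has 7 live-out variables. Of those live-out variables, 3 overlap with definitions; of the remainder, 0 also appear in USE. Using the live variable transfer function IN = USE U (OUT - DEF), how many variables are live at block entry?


OUT - DEF: 7 - 3 = 4
|IN| = |USE| + |OUT - DEF| - |USE ∩ (OUT - DEF)| = 9 + 4 - 0 = 13

13


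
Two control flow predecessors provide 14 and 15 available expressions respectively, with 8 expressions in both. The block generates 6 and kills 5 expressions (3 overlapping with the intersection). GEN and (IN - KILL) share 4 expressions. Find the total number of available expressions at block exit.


IN = intersection of predecessors = 8
IN - KILL = 8 - 3 = 5
|OUT| = |GEN| + |IN - KILL| - |GEN ∩ (IN - KILL)| = 6 + 5 - 4 = 7

7


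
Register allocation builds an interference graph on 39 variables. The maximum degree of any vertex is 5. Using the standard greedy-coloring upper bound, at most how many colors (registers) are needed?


Greedy coloring never needs more than (max_degree + 1) colors: when coloring a vertex, at most max_degree neighbors are already colored.
Upper bound = 5 + 1 = 6

6


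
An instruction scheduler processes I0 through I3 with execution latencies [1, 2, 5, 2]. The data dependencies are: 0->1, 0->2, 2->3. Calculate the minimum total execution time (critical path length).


Compute longest path through dependency graph: dist(Ik) = max over predecessors of dist + latency(Ik).
dist(I0) = latency 1 = 1
dist(I1) = dist(I0) + 2 = 1 + 2 = 3
dist(I2) = dist(I0) + 5 = 1 + 5 = 6
dist(I3) = dist(I2) + 2 = 6 + 2 = 8
Critical path = max dist = 8

8


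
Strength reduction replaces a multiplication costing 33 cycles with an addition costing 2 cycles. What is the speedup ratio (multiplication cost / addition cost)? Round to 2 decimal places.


Ratio = mult_cost / add_cost = 33 / 2 = 16.5

16.5


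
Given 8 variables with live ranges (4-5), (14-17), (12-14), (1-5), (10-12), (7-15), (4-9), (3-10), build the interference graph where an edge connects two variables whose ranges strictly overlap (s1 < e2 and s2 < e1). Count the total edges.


Check all pairs for overlapping intervals.
Two intervals (s1,e1) and (s2,e2) overlap if s1 < e2 and s2 < e1.
v0 (4-5) vs v1..v7: overlaps v3, v6, v7 -> 3
v1 (14-17) vs v2..v7: overlaps v5 -> 1
v2 (12-14) vs v3..v7: overlaps v5 -> 1
v3 (1-5) vs v4..v7: overlaps v6, v7 -> 2
v4 (10-12) vs v5..v7: overlaps v5 -> 1
v5 (7-15) vs v6..v7: overlaps v6, v7 -> 2
v6 (4-9) vs v7: overlaps v7 -> 1
Total overlapping pairs = 3 + 1 + 1 + 2 + 1 + 2 + 1 = 11

11


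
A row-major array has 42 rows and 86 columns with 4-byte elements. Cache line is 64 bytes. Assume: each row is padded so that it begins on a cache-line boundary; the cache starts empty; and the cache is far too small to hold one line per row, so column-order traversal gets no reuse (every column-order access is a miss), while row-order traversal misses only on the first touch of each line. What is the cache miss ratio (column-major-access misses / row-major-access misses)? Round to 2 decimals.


Each row occupies 86 * 4 = 344 bytes and starts on a line boundary, so it spans ceil(344 / 64) = 6 cache lines.
Row-major traversal misses (one per line touched): 42 * ceil(86 * 4 / 64) = 252
Column-major traversal misses (no reuse, every access misses): 42 * 86 = 3612
Ratio = 3612 / 252 = 14.33

14.33


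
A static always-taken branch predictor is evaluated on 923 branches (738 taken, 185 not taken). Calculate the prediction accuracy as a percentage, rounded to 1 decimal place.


Predictor: always-taken
Correct predictions = 738
Accuracy = 738 / 923 * 100 = 80.0%

80.0


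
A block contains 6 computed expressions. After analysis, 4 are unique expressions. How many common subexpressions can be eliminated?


CSE count = total expressions - unique expressions
= 6 - 4 = 2

2


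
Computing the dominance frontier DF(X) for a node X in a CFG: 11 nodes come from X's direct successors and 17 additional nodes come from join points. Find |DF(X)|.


DF(X) = direct successor contributions + join point contributions
= 11 + 17 = 28

28


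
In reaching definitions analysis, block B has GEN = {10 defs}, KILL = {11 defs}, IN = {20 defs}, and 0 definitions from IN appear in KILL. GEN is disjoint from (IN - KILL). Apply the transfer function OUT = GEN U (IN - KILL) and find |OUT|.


IN - KILL: 20 - 0 = 20 surviving definitions
OUT = GEN + surviving = 10 + 20 = 30

30


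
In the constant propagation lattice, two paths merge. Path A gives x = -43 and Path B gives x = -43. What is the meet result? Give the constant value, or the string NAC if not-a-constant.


Meet operation: if both paths give the same constant, result is that constant; if they differ, result is NAC (not-a-constant).
Path A: -43, Path B: -43 -> equal
Result: constant -> -43

-43


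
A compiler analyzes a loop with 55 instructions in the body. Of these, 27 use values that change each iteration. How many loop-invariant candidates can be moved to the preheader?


Invariant candidates = total - loop-dependent
= 55 - 27 = 28

28


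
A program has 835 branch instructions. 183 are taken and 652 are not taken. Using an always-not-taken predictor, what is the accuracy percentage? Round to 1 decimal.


Predictor: always-not-taken
Correct predictions = 652
Accuracy = 652 / 835 * 100 = 78.1%

78.1


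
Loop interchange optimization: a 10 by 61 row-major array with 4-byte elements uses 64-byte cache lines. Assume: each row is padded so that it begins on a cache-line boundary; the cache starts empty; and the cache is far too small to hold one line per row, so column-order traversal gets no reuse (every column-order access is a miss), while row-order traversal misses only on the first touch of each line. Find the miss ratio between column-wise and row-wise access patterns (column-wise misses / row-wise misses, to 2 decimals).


Each row occupies 61 * 4 = 244 bytes and starts on a line boundary, so it spans ceil(244 / 64) = 4 cache lines.
Row-major traversal misses (one per line touched): 10 * ceil(61 * 4 / 64) = 40
Column-major traversal misses (no reuse, every access misses): 10 * 61 = 610
Ratio = 610 / 40 = 15.25

15.25


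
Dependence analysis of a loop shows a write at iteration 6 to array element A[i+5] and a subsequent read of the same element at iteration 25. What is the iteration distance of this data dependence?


Distance = read iteration - write iteration
= 25 - 6 = 19

19


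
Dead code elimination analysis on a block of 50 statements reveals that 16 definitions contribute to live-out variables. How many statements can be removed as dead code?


Dead code = total statements - live definitions
= 50 - 16 = 34

34


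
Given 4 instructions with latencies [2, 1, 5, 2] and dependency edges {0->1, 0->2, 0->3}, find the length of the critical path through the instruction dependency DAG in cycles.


Compute longest path through dependency graph: dist(Ik) = max over predecessors of dist + latency(Ik).
dist(I0) = latency 2 = 2
dist(I1) = dist(I0) + 1 = 2 + 1 = 3
dist(I2) = dist(I0) + 5 = 2 + 5 = 7
dist(I3) = dist(I0) + 2 = 2 + 2 = 4
Critical path = max dist = 7

7


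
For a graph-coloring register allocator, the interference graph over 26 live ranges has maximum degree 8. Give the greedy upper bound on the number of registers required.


Greedy coloring never needs more than (max_degree + 1) colors: when coloring a vertex, at most max_degree neighbors are already colored.
Upper bound = 8 + 1 = 9

9


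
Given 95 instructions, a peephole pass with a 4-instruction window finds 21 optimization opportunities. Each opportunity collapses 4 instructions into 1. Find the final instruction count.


Each match removes 3 instructions.
Total removed = 21 * 3 = 63
Remaining = 95 - 63 = 32

32


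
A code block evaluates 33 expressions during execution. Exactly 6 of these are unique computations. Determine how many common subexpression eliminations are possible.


CSE count = total expressions - unique expressions
= 33 - 6 = 27

27


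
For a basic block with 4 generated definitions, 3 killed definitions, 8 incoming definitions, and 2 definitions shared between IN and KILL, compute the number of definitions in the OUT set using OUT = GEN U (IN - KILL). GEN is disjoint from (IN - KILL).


IN - KILL: 8 - 2 = 6 surviving definitions
OUT = GEN + surviving = 4 + 6 = 10

10


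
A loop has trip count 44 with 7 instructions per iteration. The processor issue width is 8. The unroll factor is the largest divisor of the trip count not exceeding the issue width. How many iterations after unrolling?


Largest divisor of 44 <= 8 is 4
New iterations = 44 / 4 = 11

11


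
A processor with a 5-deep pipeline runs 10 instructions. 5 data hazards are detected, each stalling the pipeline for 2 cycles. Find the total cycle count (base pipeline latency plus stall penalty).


Base cycles = 5 + 10 - 1 = 14
Total stalls = 5 * 2 = 10
Total = 14 + 10 = 24

24


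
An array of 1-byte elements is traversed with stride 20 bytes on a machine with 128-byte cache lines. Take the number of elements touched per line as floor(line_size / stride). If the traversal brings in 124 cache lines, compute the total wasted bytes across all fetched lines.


Elements per line = floor(128 / 20) = 6
Bytes used per line = 6 * 1 = 6
Wasted per line = 128 - 6 = 122
Total wasted = 122 * 124 = 15128

15128


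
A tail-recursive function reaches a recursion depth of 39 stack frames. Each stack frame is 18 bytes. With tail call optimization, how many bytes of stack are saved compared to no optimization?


Without TCO: 39 * 18 = 702 bytes
With TCO: reuse 1 frame = 18 bytes
Savings = 702 - 18 = 684

684


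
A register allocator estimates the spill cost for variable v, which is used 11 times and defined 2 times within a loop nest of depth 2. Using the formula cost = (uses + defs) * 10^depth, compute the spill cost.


uses + defs = 11 + 2 = 13
10^2 = 100
Spill cost = 13 * 100 = 1300

1300


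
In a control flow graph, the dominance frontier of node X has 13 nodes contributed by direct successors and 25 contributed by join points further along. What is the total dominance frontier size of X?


DF(X) = direct successor contributions + join point contributions
= 13 + 25 = 38

38


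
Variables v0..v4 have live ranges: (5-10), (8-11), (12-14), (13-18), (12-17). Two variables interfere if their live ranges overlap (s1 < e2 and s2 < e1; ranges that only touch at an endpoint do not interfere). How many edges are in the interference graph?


Check all pairs for overlapping intervals.
Two intervals (s1,e1) and (s2,e2) overlap if s1 < e2 and s2 < e1.
v0 (5-10) vs v1..v4: overlaps v1 -> 1
v1 (8-11) vs v2..v4: overlaps none -> 0
v2 (12-14) vs v3..v4: overlaps v3, v4 -> 2
v3 (13-18) vs v4: overlaps v4 -> 1
Total overlapping pairs = 1 + 0 + 2 + 1 = 4

4


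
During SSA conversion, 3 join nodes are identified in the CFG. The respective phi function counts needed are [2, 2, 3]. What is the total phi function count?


Total phi functions = sum of phi functions at each join node
= 2 + 2 + 3 = 7

7


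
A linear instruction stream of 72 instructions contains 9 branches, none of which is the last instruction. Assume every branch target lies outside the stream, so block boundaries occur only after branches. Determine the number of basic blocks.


With no in-sequence branch targets, the leaders are the first instruction plus the instruction after each branch.
Number of basic blocks = branches + 1
= 9 + 1 = 10

10


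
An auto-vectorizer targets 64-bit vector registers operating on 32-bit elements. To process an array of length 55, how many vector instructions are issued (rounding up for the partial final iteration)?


Width = 64 / 32 = 2 elements per vector op
Iterations = ceil(55 / 2) = 28

28


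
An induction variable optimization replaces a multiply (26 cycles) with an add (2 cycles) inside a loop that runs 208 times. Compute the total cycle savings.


Per-iteration saving = 26 - 2 = 24
Total saved = 208 * 24 = 4992

4992


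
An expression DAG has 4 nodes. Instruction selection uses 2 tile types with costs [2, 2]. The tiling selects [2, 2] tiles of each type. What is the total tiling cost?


Total cost = sum(count_i * cost_i)
= 2*2 + 2*2
= 8

8
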